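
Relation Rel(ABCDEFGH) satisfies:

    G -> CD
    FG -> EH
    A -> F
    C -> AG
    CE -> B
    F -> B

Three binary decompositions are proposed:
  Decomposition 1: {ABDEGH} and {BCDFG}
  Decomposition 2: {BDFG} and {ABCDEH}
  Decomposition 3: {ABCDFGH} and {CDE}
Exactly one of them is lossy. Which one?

Decomposition 1: common = {BDG}, closure = {ABCDEFGH} → lossless.
Decomposition 2: common = {BD}, closure = {BD} → lossy.
Decomposition 3: common = {CD}, closure = {ABCDEFGH} → lossless.

Decomposition 2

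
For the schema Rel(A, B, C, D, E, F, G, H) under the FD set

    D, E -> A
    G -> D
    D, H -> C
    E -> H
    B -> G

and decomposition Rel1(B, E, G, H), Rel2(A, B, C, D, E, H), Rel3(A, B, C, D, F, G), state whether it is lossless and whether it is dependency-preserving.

lossy but dependency-preserving

Lossless test (chase): Rows 1 and 3 agree on G; apply G→D and equate their D entries. Rows 1 and 2 agree on D, H; apply D, H→C and equate their C entries. Rows 1 and 2 agree on B; apply B→G and equate their G entries. Rows 1 and 2 agree on D, E; apply D, E→A and equate their A entries. No row becomes fully distinguished — the join is lossy.
Dependency preservation: every FD's attributes lie within a single fragment, so each can be enforced locally — preserved.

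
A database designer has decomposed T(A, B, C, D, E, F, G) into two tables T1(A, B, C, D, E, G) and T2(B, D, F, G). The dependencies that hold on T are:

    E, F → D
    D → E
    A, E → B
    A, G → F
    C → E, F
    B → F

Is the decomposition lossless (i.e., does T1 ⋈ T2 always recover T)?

Yes

Common attributes: T1 ∩ T2 = {B, D, G}.
Closure of {B, D, G}: D → E applies, adding E; B → F applies, adding F. So (B, D, G)⁺ = {B, D, E, F, G}.
This closure contains every attribute of T2, so T1 ∩ T2 → T2. The join is lossless.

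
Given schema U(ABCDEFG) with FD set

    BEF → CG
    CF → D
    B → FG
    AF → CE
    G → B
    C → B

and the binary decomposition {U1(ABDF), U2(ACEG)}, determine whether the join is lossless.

Common attributes: U1 ∩ U2 = {A}.
No dependency enlarges {A}, so (A)⁺ = {A}.
The closure contains neither all of U1 = {ABDF} nor all of U2 = {ACEG}, so the common attributes are not a superkey of either fragment. The join is lossy.

No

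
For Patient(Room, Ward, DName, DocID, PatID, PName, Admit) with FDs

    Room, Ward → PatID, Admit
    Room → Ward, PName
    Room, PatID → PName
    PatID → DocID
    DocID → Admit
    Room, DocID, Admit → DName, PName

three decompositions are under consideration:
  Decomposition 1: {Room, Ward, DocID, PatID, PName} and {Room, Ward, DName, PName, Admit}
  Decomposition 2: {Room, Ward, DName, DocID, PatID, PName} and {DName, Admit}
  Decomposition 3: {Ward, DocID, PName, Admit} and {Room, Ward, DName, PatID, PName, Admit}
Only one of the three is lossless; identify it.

Decomposition 1

Decomposition 1: common = {Room, Ward, PName}, closure = {Room, Ward, DName, DocID, PatID, PName, Admit} → lossless.
Decomposition 2: common = {DName}, closure = {DName} → lossy.
Decomposition 3: common = {Ward, PName, Admit}, closure = {Ward, PName, Admit} → lossy.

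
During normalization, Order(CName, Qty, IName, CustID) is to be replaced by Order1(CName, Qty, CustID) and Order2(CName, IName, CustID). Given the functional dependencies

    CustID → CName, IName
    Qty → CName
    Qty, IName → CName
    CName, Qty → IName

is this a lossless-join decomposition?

Common attributes: Order1 ∩ Order2 = {CName, CustID}.
Closure of {CName, CustID}: CustID → CName, IName applies, adding IName. So (CName, CustID)⁺ = {CName, IName, CustID}.
This closure contains every attribute of Order2, so Order1 ∩ Order2 → Order2. The join is lossless.

Yes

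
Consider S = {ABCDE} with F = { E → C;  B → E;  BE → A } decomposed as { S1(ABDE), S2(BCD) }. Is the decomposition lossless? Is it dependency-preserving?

lossless but not dependency-preserving

Lossless test: (BD)⁺ = {ABCDE}, which contains all of one fragment — lossless.
Dependency preservation: the restricted closure of {E} across the fragments never reaches {C}, so E → C cannot be enforced without a join — not preserved.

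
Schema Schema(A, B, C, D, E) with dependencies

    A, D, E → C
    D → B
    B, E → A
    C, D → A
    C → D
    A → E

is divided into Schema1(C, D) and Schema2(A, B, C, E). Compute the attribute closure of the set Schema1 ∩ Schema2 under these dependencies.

Schema1 ∩ Schema2 = {C}.
C → D applies, adding D
D → B applies, adding B
C, D → A applies, adding A
A → E applies, adding E
Closure: {A, B, C, D, E}.

A, B, C, D, E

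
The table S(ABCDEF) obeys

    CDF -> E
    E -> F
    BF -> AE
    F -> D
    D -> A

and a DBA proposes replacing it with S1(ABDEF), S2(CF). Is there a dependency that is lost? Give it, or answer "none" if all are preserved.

CDF -> E

Check CDF → E: no single fragment contains all of {CDEF}, and the restricted closure of {CDF} across the fragments never reaches {E}.
E → F is preserved.
BF → AE is preserved.
F → D is preserved.
D → A is preserved.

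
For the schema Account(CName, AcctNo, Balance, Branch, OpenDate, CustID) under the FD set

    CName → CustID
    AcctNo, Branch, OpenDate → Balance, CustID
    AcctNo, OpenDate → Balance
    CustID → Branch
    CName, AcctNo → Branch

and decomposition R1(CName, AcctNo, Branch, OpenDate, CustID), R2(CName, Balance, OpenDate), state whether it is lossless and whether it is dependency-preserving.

lossy and not dependency-preserving

Lossless test: (CName, OpenDate)⁺ = {CName, Branch, OpenDate, CustID}, which is a superkey of neither fragment — lossy.
Dependency preservation: the restricted closure of {AcctNo, Branch, OpenDate} across the fragments never reaches {Balance, CustID}, so AcctNo, Branch, OpenDate → Balance, CustID cannot be enforced without a join — not preserved.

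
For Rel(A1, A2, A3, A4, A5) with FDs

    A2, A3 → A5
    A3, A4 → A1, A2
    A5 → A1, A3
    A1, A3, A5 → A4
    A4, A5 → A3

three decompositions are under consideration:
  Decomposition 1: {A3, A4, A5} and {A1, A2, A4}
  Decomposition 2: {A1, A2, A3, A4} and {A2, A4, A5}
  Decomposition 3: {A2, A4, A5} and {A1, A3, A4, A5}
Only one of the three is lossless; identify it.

Decomposition 1: common = {A4}, closure = {A4} → lossy.
Decomposition 2: common = {A2, A4}, closure = {A2, A4} → lossy.
Decomposition 3: common = {A4, A5}, closure = {A1, A2, A3, A4, A5} → lossless.

Decomposition 3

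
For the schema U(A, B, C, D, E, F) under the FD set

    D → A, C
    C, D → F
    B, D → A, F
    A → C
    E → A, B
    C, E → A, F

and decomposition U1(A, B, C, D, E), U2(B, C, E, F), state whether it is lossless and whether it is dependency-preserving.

Lossless test: (B, C, E)⁺ = {A, B, C, E, F}, which contains all of one fragment — lossless.
Dependency preservation: the restricted closure of {C, D} across the fragments never reaches {F}, so C, D → F cannot be enforced without a join — not preserved.

lossless but not dependency-preserving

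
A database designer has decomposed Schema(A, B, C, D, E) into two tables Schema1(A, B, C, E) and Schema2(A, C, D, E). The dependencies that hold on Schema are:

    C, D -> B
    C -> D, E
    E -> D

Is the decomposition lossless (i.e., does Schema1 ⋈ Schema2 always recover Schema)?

Common attributes: Schema1 ∩ Schema2 = {A, C, E}.
Closure of {A, C, E}: C → D, E applies, adding D; C, D → B applies, adding B. So (A, C, E)⁺ = {A, B, C, D, E}.
This closure contains every attribute of Schema1, so Schema1 ∩ Schema2 → Schema1. The join is lossless.

Yes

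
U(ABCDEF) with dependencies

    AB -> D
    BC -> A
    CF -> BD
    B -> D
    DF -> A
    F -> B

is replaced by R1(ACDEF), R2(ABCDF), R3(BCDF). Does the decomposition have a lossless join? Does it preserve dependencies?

Lossless test (chase): Rows 2 and 3 agree on BC; apply BC→A and equate their A entries. Rows 1 and 2 agree on CF; apply CF→BD and equate their BD entries. Row 1 is now all distinguished symbols — the join is lossless.
Dependency preservation: every FD's attributes lie within a single fragment, so each can be enforced locally — preserved.

lossless and dependency-preserving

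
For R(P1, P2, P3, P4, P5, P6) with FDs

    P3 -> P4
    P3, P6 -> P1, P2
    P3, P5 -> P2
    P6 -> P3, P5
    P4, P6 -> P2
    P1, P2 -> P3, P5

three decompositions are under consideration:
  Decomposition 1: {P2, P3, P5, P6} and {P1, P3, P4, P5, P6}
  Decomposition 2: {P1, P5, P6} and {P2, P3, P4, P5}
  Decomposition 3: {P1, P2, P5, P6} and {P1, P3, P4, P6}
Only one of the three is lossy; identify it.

Decomposition 1: common = {P3, P5, P6}, closure = {P1, P2, P3, P4, P5, P6} → lossless.
Decomposition 2: common = {P5}, closure = {P5} → lossy.
Decomposition 3: common = {P1, P6}, closure = {P1, P2, P3, P4, P5, P6} → lossless.

Decomposition 2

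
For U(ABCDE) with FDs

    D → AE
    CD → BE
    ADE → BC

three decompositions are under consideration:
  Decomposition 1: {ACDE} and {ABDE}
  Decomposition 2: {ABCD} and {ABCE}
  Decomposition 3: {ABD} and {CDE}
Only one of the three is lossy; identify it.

Decomposition 1: common = {ADE}, closure = {ABCDE} → lossless.
Decomposition 2: common = {ABC}, closure = {ABC} → lossy.
Decomposition 3: common = {D}, closure = {ABCDE} → lossless.

Decomposition 2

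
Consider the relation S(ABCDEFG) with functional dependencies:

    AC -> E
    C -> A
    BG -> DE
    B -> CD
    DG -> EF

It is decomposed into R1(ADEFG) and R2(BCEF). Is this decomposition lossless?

Common attributes: R1 ∩ R2 = {EF}.
No dependency enlarges {EF}, so (EF)⁺ = {EF}.
The closure contains neither all of R1 = {ADEFG} nor all of R2 = {BCEF}, so the common attributes are not a superkey of either fragment. The join is lossy.

No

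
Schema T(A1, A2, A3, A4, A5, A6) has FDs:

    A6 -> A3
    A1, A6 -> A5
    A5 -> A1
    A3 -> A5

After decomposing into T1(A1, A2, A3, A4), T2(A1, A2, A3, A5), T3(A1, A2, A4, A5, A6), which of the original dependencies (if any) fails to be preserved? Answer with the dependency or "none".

Check A6 → A3: no single fragment contains all of {A3, A6}, and the restricted closure of {A6} across the fragments never reaches {A3}.
A1, A6 → A5 is preserved.
A5 → A1 is preserved.
A3 → A5 is preserved.

A6 -> A3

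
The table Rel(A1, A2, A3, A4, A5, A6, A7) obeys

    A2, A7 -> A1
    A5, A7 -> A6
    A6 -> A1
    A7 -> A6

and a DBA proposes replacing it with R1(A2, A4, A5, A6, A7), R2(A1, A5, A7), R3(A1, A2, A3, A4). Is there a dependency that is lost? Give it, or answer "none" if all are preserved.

A6 -> A1

Check A6 → A1: no single fragment contains all of {A1, A6}, and the restricted closure of {A6} across the fragments never reaches {A1}.
A2, A7 → A1 is preserved.
A5, A7 → A6 is preserved.
A7 → A6 is preserved.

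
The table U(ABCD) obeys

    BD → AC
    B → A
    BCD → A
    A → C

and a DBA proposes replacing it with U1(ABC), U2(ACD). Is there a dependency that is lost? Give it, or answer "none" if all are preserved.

BD → AC: restricted closure across fragments reaches AC.
B → A lies within U1.
BCD → A: restricted closure across fragments reaches A.
A → C lies within U1.
Every dependency is enforceable on the fragments, so the decomposition is dependency-preserving.

none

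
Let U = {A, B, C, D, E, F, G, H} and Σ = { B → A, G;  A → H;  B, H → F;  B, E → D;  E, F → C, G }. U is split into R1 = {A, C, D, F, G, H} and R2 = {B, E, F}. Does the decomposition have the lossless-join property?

Common attributes: R1 ∩ R2 = {F}.
No dependency enlarges {F}, so (F)⁺ = {F}.
The closure contains neither all of R1 = {A, C, D, F, G, H} nor all of R2 = {B, E, F}, so the common attributes are not a superkey of either fragment. The join is lossy.

No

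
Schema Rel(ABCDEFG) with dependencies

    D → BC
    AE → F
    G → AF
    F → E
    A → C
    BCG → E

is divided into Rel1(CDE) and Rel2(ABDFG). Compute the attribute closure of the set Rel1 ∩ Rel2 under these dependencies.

BCD

Rel1 ∩ Rel2 = {D}.
D → BC applies, adding BC
Closure: {BCD}.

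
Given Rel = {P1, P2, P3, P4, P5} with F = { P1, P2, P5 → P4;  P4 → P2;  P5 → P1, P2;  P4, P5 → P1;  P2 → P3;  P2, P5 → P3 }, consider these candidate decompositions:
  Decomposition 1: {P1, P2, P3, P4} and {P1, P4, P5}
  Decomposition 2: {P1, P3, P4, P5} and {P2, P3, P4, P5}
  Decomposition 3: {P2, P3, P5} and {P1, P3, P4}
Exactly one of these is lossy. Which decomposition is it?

Decomposition 3

Decomposition 1: common = {P1, P4}, closure = {P1, P2, P3, P4} → lossless.
Decomposition 2: common = {P3, P4, P5}, closure = {P1, P2, P3, P4, P5} → lossless.
Decomposition 3: common = {P3}, closure = {P3} → lossy.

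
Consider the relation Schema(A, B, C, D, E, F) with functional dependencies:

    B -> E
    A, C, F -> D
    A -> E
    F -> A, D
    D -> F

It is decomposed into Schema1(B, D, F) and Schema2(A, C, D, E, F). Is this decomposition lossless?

Common attributes: Schema1 ∩ Schema2 = {D, F}.
Closure of {D, F}: F → A, D applies, adding A; A → E applies, adding E. So (D, F)⁺ = {A, D, E, F}.
The closure contains neither all of Schema1 = {B, D, F} nor all of Schema2 = {A, C, D, E, F}, so the common attributes are not a superkey of either fragment. The join is lossy.

No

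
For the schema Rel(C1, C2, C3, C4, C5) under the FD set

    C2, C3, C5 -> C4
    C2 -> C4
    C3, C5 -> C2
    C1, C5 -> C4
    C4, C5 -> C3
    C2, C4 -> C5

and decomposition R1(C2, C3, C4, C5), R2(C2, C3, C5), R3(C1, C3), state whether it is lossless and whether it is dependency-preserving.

Lossless test (chase): Rows 1 and 2 agree on C2, C3, C5; apply C2, C3, C5→C4 and equate their C4 entries. No row becomes fully distinguished — the join is lossy.
Dependency preservation: the restricted closure of {C1, C5} across the fragments never reaches {C4}, so C1, C5 → C4 cannot be enforced without a join — not preserved.

lossy and not dependency-preserving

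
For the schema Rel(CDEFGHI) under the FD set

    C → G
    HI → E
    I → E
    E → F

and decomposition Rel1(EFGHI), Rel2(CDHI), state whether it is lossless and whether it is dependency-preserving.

Lossless test: (HI)⁺ = {EFHI}, which is a superkey of neither fragment — lossy.
Dependency preservation: the restricted closure of {C} across the fragments never reaches {G}, so C → G cannot be enforced without a join — not preserved.

lossy and not dependency-preserving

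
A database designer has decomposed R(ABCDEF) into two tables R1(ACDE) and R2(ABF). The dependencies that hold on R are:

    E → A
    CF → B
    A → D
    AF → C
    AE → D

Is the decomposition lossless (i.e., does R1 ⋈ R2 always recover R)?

No

Common attributes: R1 ∩ R2 = {A}.
Closure of {A}: A → D applies, adding D. So (A)⁺ = {AD}.
The closure contains neither all of R1 = {ACDE} nor all of R2 = {ABF}, so the common attributes are not a superkey of either fragment. The join is lossy.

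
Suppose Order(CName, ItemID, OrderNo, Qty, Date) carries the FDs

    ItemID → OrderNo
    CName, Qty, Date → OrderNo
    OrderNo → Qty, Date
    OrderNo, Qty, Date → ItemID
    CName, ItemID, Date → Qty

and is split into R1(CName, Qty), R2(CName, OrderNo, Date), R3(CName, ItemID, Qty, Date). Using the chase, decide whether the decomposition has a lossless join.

No

Chase test. Columns are CName, ItemID, OrderNo, Qty, Date; row i has aⱼ where attribute j ∈ Ri, else bᵢⱼ.
Initial tableau (one row per fragment):
  row 1: a1 b12 b13 a4 b15
  row 2: a1 b22 a3 b24 a5
  row 3: a1 a2 b33 a4 a5
No row becomes fully distinguished — the join is lossy.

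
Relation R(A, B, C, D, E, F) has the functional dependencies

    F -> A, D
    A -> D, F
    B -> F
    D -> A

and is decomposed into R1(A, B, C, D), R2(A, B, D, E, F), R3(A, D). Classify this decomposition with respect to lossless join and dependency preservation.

lossy but dependency-preserving

Lossless test (chase): Rows 1 and 2 agree on A; apply A→D, F and equate their D, F entries. Rows 1 and 3 agree on A; apply A→D, F and equate their D, F entries. No row becomes fully distinguished — the join is lossy.
Dependency preservation: every FD's attributes lie within a single fragment, so each can be enforced locally — preserved.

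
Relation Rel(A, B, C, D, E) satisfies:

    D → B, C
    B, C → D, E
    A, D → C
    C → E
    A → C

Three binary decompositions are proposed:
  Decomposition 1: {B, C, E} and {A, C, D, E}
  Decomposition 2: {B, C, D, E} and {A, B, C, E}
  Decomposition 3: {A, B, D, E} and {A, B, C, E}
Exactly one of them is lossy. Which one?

Decomposition 1: common = {C, E}, closure = {C, E} → lossy.
Decomposition 2: common = {B, C, E}, closure = {B, C, D, E} → lossless.
Decomposition 3: common = {A, B, E}, closure = {A, B, C, D, E} → lossless.

Decomposition 1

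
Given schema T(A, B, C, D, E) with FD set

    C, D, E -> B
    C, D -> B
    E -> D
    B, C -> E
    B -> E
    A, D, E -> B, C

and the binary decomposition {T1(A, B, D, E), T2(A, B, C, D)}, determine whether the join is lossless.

Common attributes: T1 ∩ T2 = {A, B, D}.
Closure of {A, B, D}: B → E applies, adding E; A, D, E → B, C applies, adding C. So (A, B, D)⁺ = {A, B, C, D, E}.
This closure contains every attribute of T1, so T1 ∩ T2 → T1. The join is lossless.

Yes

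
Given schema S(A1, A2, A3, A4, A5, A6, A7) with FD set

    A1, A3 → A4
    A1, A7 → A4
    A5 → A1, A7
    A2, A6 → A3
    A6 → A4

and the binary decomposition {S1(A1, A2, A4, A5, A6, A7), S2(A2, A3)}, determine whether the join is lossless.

Common attributes: S1 ∩ S2 = {A2}.
No dependency enlarges {A2}, so (A2)⁺ = {A2}.
The closure contains neither all of S1 = {A1, A2, A4, A5, A6, A7} nor all of S2 = {A2, A3}, so the common attributes are not a superkey of either fragment. The join is lossy.

No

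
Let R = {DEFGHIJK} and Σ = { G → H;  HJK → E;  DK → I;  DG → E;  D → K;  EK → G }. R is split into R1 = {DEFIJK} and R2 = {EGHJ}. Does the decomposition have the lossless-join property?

No

Common attributes: R1 ∩ R2 = {EJ}.
No dependency enlarges {EJ}, so (EJ)⁺ = {EJ}.
The closure contains neither all of R1 = {DEFIJK} nor all of R2 = {EGHJ}, so the common attributes are not a superkey of either fragment. The join is lossy.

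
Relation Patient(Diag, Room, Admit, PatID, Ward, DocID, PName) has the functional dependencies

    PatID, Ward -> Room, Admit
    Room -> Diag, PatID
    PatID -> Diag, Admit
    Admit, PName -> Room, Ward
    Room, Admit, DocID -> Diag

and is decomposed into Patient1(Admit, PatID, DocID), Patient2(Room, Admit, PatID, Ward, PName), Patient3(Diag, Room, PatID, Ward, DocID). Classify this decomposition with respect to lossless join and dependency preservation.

lossy but dependency-preserving

Lossless test (chase): Rows 2 and 3 agree on PatID, Ward; apply PatID, Ward→Room, Admit and equate their Room, Admit entries. Rows 2 and 3 agree on Room; apply Room→Diag, PatID and equate their Diag, PatID entries. Rows 1 and 2 agree on PatID; apply PatID→Diag, Admit and equate their Diag, Admit entries. No row becomes fully distinguished — the join is lossy.
Dependency preservation: PatID → Diag, Admit; Room, Admit, DocID → Diag are not contained in any single fragment, but the restricted closure of each left-hand side across the fragments still reaches the right-hand side; the remaining FDs each lie inside some fragment. All dependencies are preserved.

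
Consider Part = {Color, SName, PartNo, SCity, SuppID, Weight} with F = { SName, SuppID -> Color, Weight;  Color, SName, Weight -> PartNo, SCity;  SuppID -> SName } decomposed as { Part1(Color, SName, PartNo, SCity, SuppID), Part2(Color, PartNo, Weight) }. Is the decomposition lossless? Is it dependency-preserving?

Lossless test: (Color, PartNo)⁺ = {Color, PartNo}, which is a superkey of neither fragment — lossy.
Dependency preservation: the restricted closure of {SName, SuppID} across the fragments never reaches {Color, Weight}, so SName, SuppID → Color, Weight cannot be enforced without a join — not preserved.

lossy and not dependency-preserving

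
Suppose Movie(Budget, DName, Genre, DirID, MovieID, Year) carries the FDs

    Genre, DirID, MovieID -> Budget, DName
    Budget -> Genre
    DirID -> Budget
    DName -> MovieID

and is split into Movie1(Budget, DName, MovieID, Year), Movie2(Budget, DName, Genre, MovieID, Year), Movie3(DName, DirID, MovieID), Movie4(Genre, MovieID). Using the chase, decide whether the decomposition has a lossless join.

Chase test. Columns are Budget, DName, Genre, DirID, MovieID, Year; row i has aⱼ where attribute j ∈ Moviei, else bᵢⱼ.
Initial tableau (one row per fragment):
  row 1: a1 a2 b13 b14 a5 a6
  row 2: a1 a2 a3 b24 a5 a6
  row 3: b31 a2 b33 a4 a5 b36
  row 4: b41 b42 a3 b44 a5 b46
Rows 1 and 2 agree on Budget; apply Budget→Genre and equate their Genre entries.
No row becomes fully distinguished — the join is lossy.

No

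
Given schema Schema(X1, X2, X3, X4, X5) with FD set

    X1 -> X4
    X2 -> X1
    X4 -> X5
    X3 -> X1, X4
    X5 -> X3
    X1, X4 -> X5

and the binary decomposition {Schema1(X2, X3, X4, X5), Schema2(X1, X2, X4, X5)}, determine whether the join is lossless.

Yes

Common attributes: Schema1 ∩ Schema2 = {X2, X4, X5}.
Closure of {X2, X4, X5}: X2 → X1 applies, adding X1; X5 → X3 applies, adding X3. So (X2, X4, X5)⁺ = {X1, X2, X3, X4, X5}.
This closure contains every attribute of Schema1, so Schema1 ∩ Schema2 → Schema1. The join is lossless.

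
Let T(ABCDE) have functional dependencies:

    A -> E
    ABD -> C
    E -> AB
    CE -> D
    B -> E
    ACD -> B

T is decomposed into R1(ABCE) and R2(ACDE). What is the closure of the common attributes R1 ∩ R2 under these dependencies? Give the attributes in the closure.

R1 ∩ R2 = {ACE}.
E → AB applies, adding B
CE → D applies, adding D
Closure: {ABCDE}.

ABCDE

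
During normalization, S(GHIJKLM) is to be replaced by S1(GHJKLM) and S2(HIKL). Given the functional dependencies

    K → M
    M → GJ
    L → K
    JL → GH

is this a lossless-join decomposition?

Common attributes: S1 ∩ S2 = {HKL}.
Closure of {HKL}: K → M applies, adding M; M → GJ applies, adding GJ. So (HKL)⁺ = {GHJKLM}.
This closure contains every attribute of S1, so S1 ∩ S2 → S1. The join is lossless.

Yes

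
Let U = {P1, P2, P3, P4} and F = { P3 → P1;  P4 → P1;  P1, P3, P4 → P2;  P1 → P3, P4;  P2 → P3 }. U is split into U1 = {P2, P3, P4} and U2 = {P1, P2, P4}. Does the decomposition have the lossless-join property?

Common attributes: U1 ∩ U2 = {P2, P4}.
Closure of {P2, P4}: P4 → P1 applies, adding P1; P1 → P3, P4 applies, adding P3. So (P2, P4)⁺ = {P1, P2, P3, P4}.
This closure contains every attribute of U1, so U1 ∩ U2 → U1. The join is lossless.

Yes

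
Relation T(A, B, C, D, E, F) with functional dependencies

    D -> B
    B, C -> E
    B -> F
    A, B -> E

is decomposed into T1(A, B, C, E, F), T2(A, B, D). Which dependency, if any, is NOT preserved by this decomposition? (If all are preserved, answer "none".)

D → B lies within T2.
B, C → E lies within T1.
B → F lies within T1.
A, B → E lies within T1.
Every dependency is enforceable on the fragments, so the decomposition is dependency-preserving.

none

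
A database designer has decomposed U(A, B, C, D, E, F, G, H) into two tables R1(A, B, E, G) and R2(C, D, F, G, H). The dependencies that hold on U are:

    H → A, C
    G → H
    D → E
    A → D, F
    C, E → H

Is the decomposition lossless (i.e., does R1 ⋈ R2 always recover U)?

Yes

Common attributes: R1 ∩ R2 = {G}.
Closure of {G}: G → H applies, adding H; H → A, C applies, adding A, C; A → D, F applies, adding D, F; D → E applies, adding E. So (G)⁺ = {A, C, D, E, F, G, H}.
This closure contains every attribute of R2, so R1 ∩ R2 → R2. The join is lossless.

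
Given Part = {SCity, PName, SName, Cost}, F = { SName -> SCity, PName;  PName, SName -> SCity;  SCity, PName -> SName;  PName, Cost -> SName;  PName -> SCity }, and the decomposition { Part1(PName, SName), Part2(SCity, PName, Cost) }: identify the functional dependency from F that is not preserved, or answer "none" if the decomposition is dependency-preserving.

none

SName → SCity, PName: restricted closure across fragments reaches SCity, PName.
PName, SName → SCity: restricted closure across fragments reaches SCity.
SCity, PName → SName: restricted closure across fragments reaches SName.
PName, Cost → SName: restricted closure across fragments reaches SName.
PName → SCity lies within Part2.
Every dependency is enforceable on the fragments, so the decomposition is dependency-preserving.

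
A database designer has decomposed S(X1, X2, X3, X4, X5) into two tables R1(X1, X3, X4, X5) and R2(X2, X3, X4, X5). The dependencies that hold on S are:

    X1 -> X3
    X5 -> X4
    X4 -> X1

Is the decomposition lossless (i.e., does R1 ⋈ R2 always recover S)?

Yes

Common attributes: R1 ∩ R2 = {X3, X4, X5}.
Closure of {X3, X4, X5}: X4 → X1 applies, adding X1. So (X3, X4, X5)⁺ = {X1, X3, X4, X5}.
This closure contains every attribute of R1, so R1 ∩ R2 → R1. The join is lossless.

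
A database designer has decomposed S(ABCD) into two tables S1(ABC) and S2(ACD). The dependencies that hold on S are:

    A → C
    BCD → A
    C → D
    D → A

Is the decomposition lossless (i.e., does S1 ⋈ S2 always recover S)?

Common attributes: S1 ∩ S2 = {AC}.
Closure of {AC}: C → D applies, adding D. So (AC)⁺ = {ACD}.
This closure contains every attribute of S2, so S1 ∩ S2 → S2. The join is lossless.

Yes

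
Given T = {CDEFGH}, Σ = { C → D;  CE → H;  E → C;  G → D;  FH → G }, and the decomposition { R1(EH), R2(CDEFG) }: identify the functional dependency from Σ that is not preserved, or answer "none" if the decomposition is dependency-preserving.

FH → G

Check FH → G: no single fragment contains all of {FGH}, and the restricted closure of {FH} across the fragments never reaches {G}.
C → D is preserved.
CE → H is preserved.
E → C is preserved.
G → D is preserved.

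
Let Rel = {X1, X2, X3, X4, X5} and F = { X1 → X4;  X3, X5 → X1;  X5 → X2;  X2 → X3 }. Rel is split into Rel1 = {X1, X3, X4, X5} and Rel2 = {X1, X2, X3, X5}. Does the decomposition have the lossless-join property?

Yes

Common attributes: Rel1 ∩ Rel2 = {X1, X3, X5}.
Closure of {X1, X3, X5}: X1 → X4 applies, adding X4; X5 → X2 applies, adding X2. So (X1, X3, X5)⁺ = {X1, X2, X3, X4, X5}.
This closure contains every attribute of Rel1, so Rel1 ∩ Rel2 → Rel1. The join is lossless.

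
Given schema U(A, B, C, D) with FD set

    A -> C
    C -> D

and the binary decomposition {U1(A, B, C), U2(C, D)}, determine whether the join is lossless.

Common attributes: U1 ∩ U2 = {C}.
Closure of {C}: C → D applies, adding D. So (C)⁺ = {C, D}.
This closure contains every attribute of U2, so U1 ∩ U2 → U2. The join is lossless.

Yes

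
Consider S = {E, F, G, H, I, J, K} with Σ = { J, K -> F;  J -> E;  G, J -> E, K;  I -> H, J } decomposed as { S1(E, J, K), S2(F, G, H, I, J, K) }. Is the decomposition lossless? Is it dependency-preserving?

Lossless test: (J, K)⁺ = {E, F, J, K}, which contains all of one fragment — lossless.
Dependency preservation: G, J → E, K is not contained in any single fragment, but the restricted closure of its left-hand side across the fragments still reaches the right-hand side; the remaining FDs each lie inside some fragment. All dependencies are preserved.

lossless and dependency-preserving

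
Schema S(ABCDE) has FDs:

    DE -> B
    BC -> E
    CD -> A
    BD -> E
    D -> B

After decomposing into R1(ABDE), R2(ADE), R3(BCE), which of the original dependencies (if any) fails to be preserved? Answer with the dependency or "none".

Check CD → A: no single fragment contains all of {ACD}, and the restricted closure of {CD} across the fragments never reaches {A}.
DE → B is preserved.
BC → E is preserved.
BD → E is preserved.
D → B is preserved.

CD -> A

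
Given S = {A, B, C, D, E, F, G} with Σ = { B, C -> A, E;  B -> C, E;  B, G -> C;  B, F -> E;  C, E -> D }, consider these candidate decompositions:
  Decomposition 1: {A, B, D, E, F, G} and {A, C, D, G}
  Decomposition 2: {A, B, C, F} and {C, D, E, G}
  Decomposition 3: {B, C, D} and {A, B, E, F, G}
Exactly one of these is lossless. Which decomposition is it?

Decomposition 1: common = {A, D, G}, closure = {A, D, G} → lossy.
Decomposition 2: common = {C}, closure = {C} → lossy.
Decomposition 3: common = {B}, closure = {A, B, C, D, E} → lossless.

Decomposition 3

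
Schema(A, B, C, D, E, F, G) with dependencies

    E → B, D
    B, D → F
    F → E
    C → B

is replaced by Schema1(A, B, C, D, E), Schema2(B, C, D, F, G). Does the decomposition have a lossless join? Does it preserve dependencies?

lossy but dependency-preserving

Lossless test: (B, C, D)⁺ = {B, C, D, E, F}, which is a superkey of neither fragment — lossy.
Dependency preservation: F → E is not contained in any single fragment, but the restricted closure of its left-hand side across the fragments still reaches the right-hand side; the remaining FDs each lie inside some fragment. All dependencies are preserved.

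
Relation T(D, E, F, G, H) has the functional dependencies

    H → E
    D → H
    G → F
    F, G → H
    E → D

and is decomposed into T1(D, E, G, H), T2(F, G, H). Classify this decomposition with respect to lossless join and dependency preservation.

Lossless test: (G, H)⁺ = {D, E, F, G, H}, which contains all of one fragment — lossless.
Dependency preservation: every FD's attributes lie within a single fragment, so each can be enforced locally — preserved.

lossless and dependency-preserving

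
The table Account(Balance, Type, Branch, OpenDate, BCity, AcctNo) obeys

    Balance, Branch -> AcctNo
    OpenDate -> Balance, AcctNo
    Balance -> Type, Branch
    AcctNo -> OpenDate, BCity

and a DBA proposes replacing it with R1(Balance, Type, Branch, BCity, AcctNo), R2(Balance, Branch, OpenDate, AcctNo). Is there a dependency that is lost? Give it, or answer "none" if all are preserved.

Balance, Branch → AcctNo lies within R1.
OpenDate → Balance, AcctNo lies within R2.
Balance → Type, Branch lies within R1.
AcctNo → OpenDate, BCity: restricted closure across fragments reaches OpenDate, BCity.
Every dependency is enforceable on the fragments, so the decomposition is dependency-preserving.

none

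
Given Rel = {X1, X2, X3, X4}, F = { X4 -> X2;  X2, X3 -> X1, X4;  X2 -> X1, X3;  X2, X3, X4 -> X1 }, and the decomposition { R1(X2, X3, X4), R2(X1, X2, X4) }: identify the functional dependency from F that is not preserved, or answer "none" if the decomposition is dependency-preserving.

X4 → X2 lies within R1.
X2, X3 → X1, X4: restricted closure across fragments reaches X1, X4.
X2 → X1, X3: restricted closure across fragments reaches X1, X3.
X2, X3, X4 → X1: restricted closure across fragments reaches X1.
Every dependency is enforceable on the fragments, so the decomposition is dependency-preserving.

none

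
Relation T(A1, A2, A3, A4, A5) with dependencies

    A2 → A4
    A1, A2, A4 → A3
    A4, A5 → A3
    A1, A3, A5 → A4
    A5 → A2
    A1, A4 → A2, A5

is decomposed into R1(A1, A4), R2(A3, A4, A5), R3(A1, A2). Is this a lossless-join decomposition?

Chase test. Columns are A1, A2, A3, A4, A5; row i has aⱼ where attribute j ∈ Ri, else bᵢⱼ.
Initial tableau (one row per fragment):
  row 1: a1 b12 b13 a4 b15
  row 2: b21 b22 a3 a4 a5
  row 3: a1 a2 b33 b34 b35
No row becomes fully distinguished — the join is lossy.

No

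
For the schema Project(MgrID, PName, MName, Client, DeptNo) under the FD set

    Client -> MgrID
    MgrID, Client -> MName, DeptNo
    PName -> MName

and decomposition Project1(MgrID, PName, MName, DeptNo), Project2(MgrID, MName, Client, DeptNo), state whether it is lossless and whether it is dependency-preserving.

lossy but dependency-preserving

Lossless test: (MgrID, MName, DeptNo)⁺ = {MgrID, MName, DeptNo}, which is a superkey of neither fragment — lossy.
Dependency preservation: every FD's attributes lie within a single fragment, so each can be enforced locally — preserved.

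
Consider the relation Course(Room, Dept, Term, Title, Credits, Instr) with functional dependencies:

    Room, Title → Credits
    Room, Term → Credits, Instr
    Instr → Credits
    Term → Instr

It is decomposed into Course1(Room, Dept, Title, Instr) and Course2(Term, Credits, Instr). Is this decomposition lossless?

Common attributes: Course1 ∩ Course2 = {Instr}.
Closure of {Instr}: Instr → Credits applies, adding Credits. So (Instr)⁺ = {Credits, Instr}.
The closure contains neither all of Course1 = {Room, Dept, Title, Instr} nor all of Course2 = {Term, Credits, Instr}, so the common attributes are not a superkey of either fragment. The join is lossy.

No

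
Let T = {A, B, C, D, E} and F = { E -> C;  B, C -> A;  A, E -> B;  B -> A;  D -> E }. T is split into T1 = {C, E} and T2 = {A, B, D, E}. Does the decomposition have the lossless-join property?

Common attributes: T1 ∩ T2 = {E}.
Closure of {E}: E → C applies, adding C. So (E)⁺ = {C, E}.
This closure contains every attribute of T1, so T1 ∩ T2 → T1. The join is lossless.

Yes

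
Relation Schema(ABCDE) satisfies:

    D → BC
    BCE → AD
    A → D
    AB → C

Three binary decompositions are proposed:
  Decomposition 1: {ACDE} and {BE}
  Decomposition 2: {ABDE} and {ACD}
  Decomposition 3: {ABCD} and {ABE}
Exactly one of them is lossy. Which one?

Decomposition 1: common = {E}, closure = {E} → lossy.
Decomposition 2: common = {AD}, closure = {ABCD} → lossless.
Decomposition 3: common = {AB}, closure = {ABCD} → lossless.

Decomposition 1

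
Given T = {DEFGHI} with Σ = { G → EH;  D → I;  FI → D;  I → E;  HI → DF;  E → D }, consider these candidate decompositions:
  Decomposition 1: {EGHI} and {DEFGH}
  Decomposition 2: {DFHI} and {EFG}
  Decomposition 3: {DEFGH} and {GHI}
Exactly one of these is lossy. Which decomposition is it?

Decomposition 2

Decomposition 1: common = {EGH}, closure = {DEFGHI} → lossless.
Decomposition 2: common = {F}, closure = {F} → lossy.
Decomposition 3: common = {GH}, closure = {DEFGHI} → lossless.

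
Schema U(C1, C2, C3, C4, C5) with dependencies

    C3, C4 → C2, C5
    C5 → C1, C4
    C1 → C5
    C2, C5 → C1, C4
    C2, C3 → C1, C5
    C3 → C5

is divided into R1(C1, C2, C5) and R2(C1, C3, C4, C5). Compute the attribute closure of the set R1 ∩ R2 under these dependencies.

C1, C4, C5

R1 ∩ R2 = {C1, C5}.
C5 → C1, C4 applies, adding C4
Closure: {C1, C4, C5}.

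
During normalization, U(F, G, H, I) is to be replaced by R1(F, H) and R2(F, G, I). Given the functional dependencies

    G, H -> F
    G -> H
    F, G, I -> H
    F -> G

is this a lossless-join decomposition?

Yes

Common attributes: R1 ∩ R2 = {F}.
Closure of {F}: F → G applies, adding G; G → H applies, adding H. So (F)⁺ = {F, G, H}.
This closure contains every attribute of R1, so R1 ∩ R2 → R1. The join is lossless.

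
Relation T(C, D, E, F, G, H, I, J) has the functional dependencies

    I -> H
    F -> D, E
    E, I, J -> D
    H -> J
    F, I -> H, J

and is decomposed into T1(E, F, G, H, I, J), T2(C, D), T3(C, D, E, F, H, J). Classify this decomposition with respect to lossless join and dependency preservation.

lossy and not dependency-preserving

Lossless test (chase): Rows 1 and 3 agree on F; apply F→D, E and equate their D, E entries. No row becomes fully distinguished — the join is lossy.
Dependency preservation: the restricted closure of {E, I, J} across the fragments never reaches {D}, so E, I, J → D cannot be enforced without a join — not preserved.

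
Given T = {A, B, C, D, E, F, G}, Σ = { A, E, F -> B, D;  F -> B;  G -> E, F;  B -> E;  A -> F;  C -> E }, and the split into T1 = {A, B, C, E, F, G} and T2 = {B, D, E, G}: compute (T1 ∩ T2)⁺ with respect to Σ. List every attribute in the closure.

T1 ∩ T2 = {B, E, G}.
G → E, F applies, adding F
Closure: {B, E, F, G}.

B, E, F, G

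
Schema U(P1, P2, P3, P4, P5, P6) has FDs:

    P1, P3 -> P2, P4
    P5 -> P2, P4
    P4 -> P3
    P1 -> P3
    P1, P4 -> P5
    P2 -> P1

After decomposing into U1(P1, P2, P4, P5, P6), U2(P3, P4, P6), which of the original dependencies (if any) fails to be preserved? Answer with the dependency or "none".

P1, P3 → P2, P4: restricted closure across fragments reaches P2, P4.
P5 → P2, P4 lies within U1.
P4 → P3 lies within U2.
P1 → P3: restricted closure across fragments reaches P3.
P1, P4 → P5 lies within U1.
P2 → P1 lies within U1.
Every dependency is enforceable on the fragments, so the decomposition is dependency-preserving.

none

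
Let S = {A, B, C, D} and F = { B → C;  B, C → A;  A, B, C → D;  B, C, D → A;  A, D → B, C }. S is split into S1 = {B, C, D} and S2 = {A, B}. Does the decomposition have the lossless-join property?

Common attributes: S1 ∩ S2 = {B}.
Closure of {B}: B → C applies, adding C; B, C → A applies, adding A; A, B, C → D applies, adding D. So (B)⁺ = {A, B, C, D}.
This closure contains every attribute of S1, so S1 ∩ S2 → S1. The join is lossless.

Yes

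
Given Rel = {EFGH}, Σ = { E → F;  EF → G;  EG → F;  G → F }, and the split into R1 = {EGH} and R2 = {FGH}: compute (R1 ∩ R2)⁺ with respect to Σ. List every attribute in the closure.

R1 ∩ R2 = {GH}.
G → F applies, adding F
Closure: {FGH}.

FGH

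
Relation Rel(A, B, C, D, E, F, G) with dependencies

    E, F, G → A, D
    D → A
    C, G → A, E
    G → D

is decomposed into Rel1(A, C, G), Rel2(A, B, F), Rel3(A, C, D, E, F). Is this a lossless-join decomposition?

No

Chase test. Columns are A, B, C, D, E, F, G; row i has aⱼ where attribute j ∈ Reli, else bᵢⱼ.
Initial tableau (one row per fragment):
  row 1: a1 b12 a3 b14 b15 b16 a7
  row 2: a1 a2 b23 b24 b25 a6 b27
  row 3: a1 b32 a3 a4 a5 a6 b37
No row becomes fully distinguished — the join is lossy.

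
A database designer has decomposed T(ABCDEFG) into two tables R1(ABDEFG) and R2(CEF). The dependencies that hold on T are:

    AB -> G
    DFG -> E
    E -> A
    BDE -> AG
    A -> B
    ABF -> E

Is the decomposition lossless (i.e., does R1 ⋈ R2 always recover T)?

No

Common attributes: R1 ∩ R2 = {EF}.
Closure of {EF}: E → A applies, adding A; A → B applies, adding B; AB → G applies, adding G. So (EF)⁺ = {ABEFG}.
The closure contains neither all of R1 = {ABDEFG} nor all of R2 = {CEF}, so the common attributes are not a superkey of either fragment. The join is lossy.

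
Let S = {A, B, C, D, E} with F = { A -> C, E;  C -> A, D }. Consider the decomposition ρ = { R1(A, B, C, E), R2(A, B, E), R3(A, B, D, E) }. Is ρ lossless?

Chase test. Columns are A, B, C, D, E; row i has aⱼ where attribute j ∈ Ri, else bᵢⱼ.
Initial tableau (one row per fragment):
  row 1: a1 a2 a3 b14 a5
  row 2: a1 a2 b23 b24 a5
  row 3: a1 a2 b33 a4 a5
Rows 1 and 2 agree on A; apply A→C, E and equate their C, E entries.
Rows 1 and 3 agree on A; apply A→C, E and equate their C, E entries.
Rows 1 and 2 agree on C; apply C→A, D and equate their A, D entries.
Rows 1 and 3 agree on C; apply C→A, D and equate their A, D entries.
Row 1 is now all distinguished symbols — the join is lossless.

Yes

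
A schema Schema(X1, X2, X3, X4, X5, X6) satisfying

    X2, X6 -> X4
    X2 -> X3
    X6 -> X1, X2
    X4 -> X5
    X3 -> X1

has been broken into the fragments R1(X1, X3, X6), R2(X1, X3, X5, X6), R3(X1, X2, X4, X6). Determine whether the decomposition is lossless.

Yes

Chase test. Columns are X1, X2, X3, X4, X5, X6; row i has aⱼ where attribute j ∈ Ri, else bᵢⱼ.
Initial tableau (one row per fragment):
  row 1: a1 b12 a3 b14 b15 a6
  row 2: a1 b22 a3 b24 a5 a6
  row 3: a1 a2 b33 a4 b35 a6
Rows 1 and 2 agree on X6; apply X6→X1, X2 and equate their X1, X2 entries.
Rows 1 and 3 agree on X6; apply X6→X1, X2 and equate their X1, X2 entries.
Rows 1 and 2 agree on X2, X6; apply X2, X6→X4 and equate their X4 entries.
Rows 1 and 3 agree on X2, X6; apply X2, X6→X4 and equate their X4 entries.
Rows 1 and 3 agree on X2; apply X2→X3 and equate their X3 entries.
Rows 1 and 2 agree on X4; apply X4→X5 and equate their X5 entries.
Rows 1 and 3 agree on X4; apply X4→X5 and equate their X5 entries.
Row 1 is now all distinguished symbols — the join is lossless.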